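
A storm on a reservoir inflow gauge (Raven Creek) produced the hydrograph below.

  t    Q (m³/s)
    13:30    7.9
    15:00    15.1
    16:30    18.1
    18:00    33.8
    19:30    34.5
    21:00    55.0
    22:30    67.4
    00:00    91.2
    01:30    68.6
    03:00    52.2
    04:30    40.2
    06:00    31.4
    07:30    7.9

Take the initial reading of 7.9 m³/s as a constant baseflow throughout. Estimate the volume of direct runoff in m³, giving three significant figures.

Direct-runoff ordinates (Q − Q_b): 0.0, 7.2, 10.2, 25.9, 26.6, 47.1, 59.5, 83.3, 60.7, 44.3, 32.3, 23.5, 0.0 m³/s.
ΣQ_DR = 420.6 m³/s.
With Δt = 1.5 h = 5400 s, V = ΣQ_DR · Δt = 420.6 × 5400 = 2.27 × 10^6 m³.

V ≈ 2.27 × 10^6 m³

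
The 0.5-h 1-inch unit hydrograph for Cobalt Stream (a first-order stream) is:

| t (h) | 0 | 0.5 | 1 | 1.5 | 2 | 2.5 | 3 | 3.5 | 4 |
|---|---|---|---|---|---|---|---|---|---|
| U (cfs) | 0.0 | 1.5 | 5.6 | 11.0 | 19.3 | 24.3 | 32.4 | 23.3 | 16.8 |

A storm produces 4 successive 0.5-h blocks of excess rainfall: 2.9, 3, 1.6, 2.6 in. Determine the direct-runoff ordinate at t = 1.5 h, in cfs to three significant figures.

By discrete convolution, Q_j = Σ (P_i / 1 in) · U_{j−i}.
At t = 1.5 h (j=3): Q = (2.9/1)·11.0 + (3/1)·5.6 + (1.6/1)·1.5 + (2.6/1)·0.0 = 51.1 cfs.

Q ≈ 51.1 cfs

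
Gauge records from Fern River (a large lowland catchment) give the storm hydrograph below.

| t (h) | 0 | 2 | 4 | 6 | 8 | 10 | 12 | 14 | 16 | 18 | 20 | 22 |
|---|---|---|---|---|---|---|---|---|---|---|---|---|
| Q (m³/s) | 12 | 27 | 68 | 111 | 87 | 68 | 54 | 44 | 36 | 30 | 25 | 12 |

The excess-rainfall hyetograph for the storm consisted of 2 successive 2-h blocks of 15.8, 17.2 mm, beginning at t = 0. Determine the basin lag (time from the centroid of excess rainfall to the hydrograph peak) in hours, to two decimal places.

t_L ≈ 3.96 h

Centroid of excess rainfall: t_c = Σ P_i·t̄_i / ΣP_i = 2.0424 h (block centres at 1, 3 h).
Hydrograph peak occurs at t = 6 h, so basin lag t_L = 6 − 2.0424 = 3.96 h.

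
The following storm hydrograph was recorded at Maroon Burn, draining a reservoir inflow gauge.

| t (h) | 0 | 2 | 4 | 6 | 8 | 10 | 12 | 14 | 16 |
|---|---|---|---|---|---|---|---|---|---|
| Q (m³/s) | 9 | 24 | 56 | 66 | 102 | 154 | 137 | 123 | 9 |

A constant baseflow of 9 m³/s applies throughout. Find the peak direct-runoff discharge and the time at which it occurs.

Subtracting baseflow gives direct-runoff ordinates: 0.0, 15.0, 47.0, 57.0, 93.0, 145.0, 128.0, 114.0, 0.0 m³/s.
The maximum is 145.0 m³/s, occurring at the reading for t = 10 h.

Q_p = 145.0 m³/s at t = 10 h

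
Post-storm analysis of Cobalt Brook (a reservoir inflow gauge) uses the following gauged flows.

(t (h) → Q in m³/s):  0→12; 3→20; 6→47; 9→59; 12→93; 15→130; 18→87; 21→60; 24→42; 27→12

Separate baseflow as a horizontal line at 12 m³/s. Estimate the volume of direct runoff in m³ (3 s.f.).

Direct-runoff ordinates (Q − Q_b): 0.0, 8.0, 35.0, 47.0, 81.0, 118.0, 75.0, 48.0, 30.0, 0.0 m³/s.
ΣQ_DR = 442.0 m³/s.
With Δt = 3 h = 10800 s, V = ΣQ_DR · Δt = 442.0 × 10800 = 4.77 × 10^6 m³.

V ≈ 4.77 × 10^6 m³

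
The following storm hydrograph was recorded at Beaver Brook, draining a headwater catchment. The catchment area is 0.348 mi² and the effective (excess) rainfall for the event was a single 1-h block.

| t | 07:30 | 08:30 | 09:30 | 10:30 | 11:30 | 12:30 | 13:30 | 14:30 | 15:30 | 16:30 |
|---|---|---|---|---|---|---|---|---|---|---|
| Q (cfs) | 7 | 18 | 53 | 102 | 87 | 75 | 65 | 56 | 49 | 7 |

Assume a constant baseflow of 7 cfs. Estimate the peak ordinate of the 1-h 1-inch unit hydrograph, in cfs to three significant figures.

U_p ≈ 47.5 cfs

Direct runoff: 0.0, 11.0, 46.0, 95.0, 80.0, 68.0, 58.0, 49.0, 42.0, 0.0 cfs; ΣQ_DR = 449.0 cfs, peak = 95.0 cfs.
Runoff depth d = ΣQ_DR·Δt / A = 449.0 × 3600 / (0.348 mi²) = 1.999 in.
The 1-inch UH is the DRH scaled by (1 in)/d, so U_p = 95.0 × 1/1.999 = 47.5 cfs.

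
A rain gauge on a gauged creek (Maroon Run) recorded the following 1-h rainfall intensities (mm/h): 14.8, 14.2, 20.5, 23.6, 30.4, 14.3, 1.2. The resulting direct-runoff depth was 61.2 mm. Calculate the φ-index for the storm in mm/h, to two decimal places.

φ ≈ 9.43 mm/h

Only the 6 blocks with intensity above φ contribute runoff: 14.8, 14.2, 20.5, 23.6, 30.4, 14.3 mm/h.
Σ(I−φ)·Δt = d  ⇒  (14.8+14.2+20.5+23.6+30.4+14.3 − 6φ)·1 = 61.2
φ = (117.8 − 61.2/1) / 6 = 9.43 mm/h.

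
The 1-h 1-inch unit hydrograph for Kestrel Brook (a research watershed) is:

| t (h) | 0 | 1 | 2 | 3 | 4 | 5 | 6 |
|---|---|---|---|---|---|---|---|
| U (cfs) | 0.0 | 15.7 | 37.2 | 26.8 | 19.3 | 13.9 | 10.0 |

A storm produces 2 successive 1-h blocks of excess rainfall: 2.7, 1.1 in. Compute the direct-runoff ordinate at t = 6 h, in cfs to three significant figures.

By discrete convolution, Q_j = Σ (P_i / 1 in) · U_{j−i}.
At t = 6 h (j=6): Q = (2.7/1)·10.0 + (1.1/1)·13.9 = 42.3 cfs.

Q ≈ 42.3 cfs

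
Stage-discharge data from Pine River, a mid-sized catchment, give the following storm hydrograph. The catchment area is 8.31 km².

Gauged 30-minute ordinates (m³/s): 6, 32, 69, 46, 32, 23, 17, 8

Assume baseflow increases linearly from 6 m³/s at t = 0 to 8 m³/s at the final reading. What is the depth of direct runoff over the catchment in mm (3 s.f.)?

d ≈ 38.3 mm

Direct runoff: 0.00, 25.71, 62.43, 39.14, 24.86, 15.57, 9.29, 0.00 m³/s; ΣQ_DR = 177.0 m³/s.
V = ΣQ_DR · Δt = 177.0 × 1800 s = 3.186 × 10^5 m³.
Over A = 8.31 km², depth = V / A = 38.3 mm.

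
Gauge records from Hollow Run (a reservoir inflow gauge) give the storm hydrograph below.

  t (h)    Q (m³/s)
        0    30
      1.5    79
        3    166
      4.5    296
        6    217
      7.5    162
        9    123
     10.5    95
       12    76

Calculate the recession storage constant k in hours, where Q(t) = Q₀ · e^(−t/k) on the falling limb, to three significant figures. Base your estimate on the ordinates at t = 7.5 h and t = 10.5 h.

On the falling limb, Q drops from 162 to 95 m³/s between t = 7.5 h and t = 10.5 h (Δt = 3 h).
k = −Δt / ln(Q₂/Q₁) = −3 / ln(95/162) = 5.62 h.

k ≈ 5.62 h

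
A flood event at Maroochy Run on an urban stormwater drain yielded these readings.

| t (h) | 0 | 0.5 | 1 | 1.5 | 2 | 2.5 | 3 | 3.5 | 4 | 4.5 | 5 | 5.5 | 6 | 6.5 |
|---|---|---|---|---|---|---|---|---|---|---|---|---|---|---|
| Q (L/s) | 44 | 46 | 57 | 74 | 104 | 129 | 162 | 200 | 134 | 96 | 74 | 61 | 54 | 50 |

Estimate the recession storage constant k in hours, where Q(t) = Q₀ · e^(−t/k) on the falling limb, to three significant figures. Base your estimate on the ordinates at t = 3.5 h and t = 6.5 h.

On the falling limb, Q drops from 200 to 50 L/s between t = 3.5 h and t = 6.5 h (Δt = 3 h).
k = −Δt / ln(Q₂/Q₁) = −3 / ln(50/200) = 2.16 h.

k ≈ 2.16 h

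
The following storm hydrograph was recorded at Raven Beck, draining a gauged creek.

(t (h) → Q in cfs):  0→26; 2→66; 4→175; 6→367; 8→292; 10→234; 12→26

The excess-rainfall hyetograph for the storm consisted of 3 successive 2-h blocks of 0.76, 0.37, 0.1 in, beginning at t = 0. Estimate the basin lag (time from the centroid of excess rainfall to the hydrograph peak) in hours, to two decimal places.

Centroid of excess rainfall: t_c = Σ P_i·t̄_i / ΣP_i = 1.9268 h (block centres at 1, 3, 5 h).
Hydrograph peak occurs at t = 6 h, so basin lag t_L = 6 − 1.9268 = 4.07 h.

t_L ≈ 4.07 h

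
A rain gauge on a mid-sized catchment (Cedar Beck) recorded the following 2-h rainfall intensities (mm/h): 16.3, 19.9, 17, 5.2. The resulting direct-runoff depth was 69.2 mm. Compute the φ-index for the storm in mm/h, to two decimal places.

Only the 3 blocks with intensity above φ contribute runoff: 16.3, 19.9, 17 mm/h.
Σ(I−φ)·Δt = d  ⇒  (16.3+19.9+17 − 3φ)·2 = 69.2
φ = (53.20 − 69.2/2) / 3 = 6.20 mm/h.

φ ≈ 6.20 mm/h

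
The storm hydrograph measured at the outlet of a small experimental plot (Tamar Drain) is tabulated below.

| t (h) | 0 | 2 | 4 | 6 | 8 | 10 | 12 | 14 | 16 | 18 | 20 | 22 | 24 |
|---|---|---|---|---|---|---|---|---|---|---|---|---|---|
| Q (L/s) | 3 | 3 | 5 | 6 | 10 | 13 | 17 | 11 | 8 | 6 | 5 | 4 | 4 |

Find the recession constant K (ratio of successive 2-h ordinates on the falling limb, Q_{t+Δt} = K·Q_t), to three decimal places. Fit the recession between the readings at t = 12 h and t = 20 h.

Using the recession-limb readings at t = 12 h and t = 20 h: Q falls from 17 to 5 L/s over 4 intervals.
K = (Q₂/Q₁)^(1/4) = (5/17)^(1/4) = 0.736.

K ≈ 0.736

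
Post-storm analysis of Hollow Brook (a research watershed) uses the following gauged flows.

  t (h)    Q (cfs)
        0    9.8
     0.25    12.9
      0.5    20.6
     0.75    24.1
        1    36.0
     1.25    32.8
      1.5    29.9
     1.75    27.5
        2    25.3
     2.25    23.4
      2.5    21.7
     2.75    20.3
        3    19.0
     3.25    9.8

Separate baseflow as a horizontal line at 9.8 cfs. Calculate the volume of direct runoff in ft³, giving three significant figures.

V ≈ 1.58 × 10^5 ft³

Direct-runoff ordinates (Q − Q_b): 0.0, 3.1, 10.8, 14.3, 26.2, 23.0, 20.1, 17.7, 15.5, 13.6, 11.9, 10.5, 9.2, 0.0 cfs.
ΣQ_DR = 175.9 cfs.
With Δt = 0.25 h = 900 s, V = ΣQ_DR · Δt = 175.9 × 900 = 1.58 × 10^5 ft³.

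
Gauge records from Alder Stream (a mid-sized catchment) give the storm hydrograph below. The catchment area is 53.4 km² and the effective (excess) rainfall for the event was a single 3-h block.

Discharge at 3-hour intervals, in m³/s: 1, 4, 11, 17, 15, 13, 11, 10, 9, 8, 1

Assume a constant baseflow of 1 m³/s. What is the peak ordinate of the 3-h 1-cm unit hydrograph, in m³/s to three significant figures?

U_p ≈ 8.89 m³/s

Direct runoff: 0.0, 3.0, 10.0, 16.0, 14.0, 12.0, 10.0, 9.0, 8.0, 7.0, 0.0 m³/s; ΣQ_DR = 89.00 m³/s, peak = 16.0 m³/s.
Runoff depth d = ΣQ_DR·Δt / A = 89.00 × 10800 / (53.4 km²) = 18.00 mm.
The 1-cm UH is the DRH scaled by (10 mm)/d, so U_p = 16.0 × 10/18.00 = 8.89 m³/s.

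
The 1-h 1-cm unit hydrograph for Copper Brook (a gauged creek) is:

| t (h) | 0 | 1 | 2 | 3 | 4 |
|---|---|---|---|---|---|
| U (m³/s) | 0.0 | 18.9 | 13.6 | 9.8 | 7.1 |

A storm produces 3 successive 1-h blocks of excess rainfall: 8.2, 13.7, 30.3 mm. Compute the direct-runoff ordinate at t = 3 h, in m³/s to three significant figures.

Q ≈ 83.9 m³/s

By discrete convolution, Q_j = Σ (P_i / 10 mm) · U_{j−i}.
At t = 3 h (j=3): Q = (8.2/10)·9.8 + (13.7/10)·13.6 + (30.3/10)·18.9 = 83.9 m³/s.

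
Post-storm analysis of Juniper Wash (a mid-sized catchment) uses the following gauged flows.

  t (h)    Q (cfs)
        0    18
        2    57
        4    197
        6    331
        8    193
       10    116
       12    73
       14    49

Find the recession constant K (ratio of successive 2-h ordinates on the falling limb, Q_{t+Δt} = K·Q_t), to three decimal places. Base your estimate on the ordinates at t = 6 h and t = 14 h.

Using the recession-limb readings at t = 6 h and t = 14 h: Q falls from 331 to 49 cfs over 4 intervals.
K = (Q₂/Q₁)^(1/4) = (49/331)^(1/4) = 0.620.

K ≈ 0.620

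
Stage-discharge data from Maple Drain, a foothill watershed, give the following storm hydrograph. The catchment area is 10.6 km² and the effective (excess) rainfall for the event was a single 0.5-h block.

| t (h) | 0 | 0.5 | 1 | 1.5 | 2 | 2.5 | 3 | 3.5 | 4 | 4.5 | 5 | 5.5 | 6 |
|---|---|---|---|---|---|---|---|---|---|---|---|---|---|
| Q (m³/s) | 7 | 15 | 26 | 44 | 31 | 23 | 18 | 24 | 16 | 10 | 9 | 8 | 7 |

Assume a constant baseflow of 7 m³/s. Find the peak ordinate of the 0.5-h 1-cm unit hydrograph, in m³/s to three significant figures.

U_p ≈ 14.8 m³/s

Direct runoff: 0.0, 8.0, 19.0, 37.0, 24.0, 16.0, 11.0, 17.0, 9.0, 3.0, 2.0, 1.0, 0.0 m³/s; ΣQ_DR = 147.0 m³/s, peak = 37.0 m³/s.
Runoff depth d = ΣQ_DR·Δt / A = 147.0 × 1800 / (10.6 km²) = 24.96 mm.
The 1-cm UH is the DRH scaled by (10 mm)/d, so U_p = 37.0 × 10/24.96 = 14.8 m³/s.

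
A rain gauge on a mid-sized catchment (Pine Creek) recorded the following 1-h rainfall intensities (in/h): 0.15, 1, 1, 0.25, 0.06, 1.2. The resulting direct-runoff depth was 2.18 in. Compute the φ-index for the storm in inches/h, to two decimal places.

φ ≈ 0.34 in/h

Only the 3 blocks with intensity above φ contribute runoff: 1, 1, 1.2 in/h.
Σ(I−φ)·Δt = d  ⇒  (1+1+1.2 − 3φ)·1 = 2.18
φ = (3.200 − 2.18/1) / 3 = 0.34 in/h.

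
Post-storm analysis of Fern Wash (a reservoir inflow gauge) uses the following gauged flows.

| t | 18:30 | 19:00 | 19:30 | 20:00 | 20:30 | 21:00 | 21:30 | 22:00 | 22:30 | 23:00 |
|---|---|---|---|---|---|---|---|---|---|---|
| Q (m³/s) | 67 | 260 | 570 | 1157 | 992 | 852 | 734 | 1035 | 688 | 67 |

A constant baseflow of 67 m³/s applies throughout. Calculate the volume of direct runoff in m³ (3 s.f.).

Direct-runoff ordinates (Q − Q_b): 0.0, 193.0, 503.0, 1090.0, 925.0, 785.0, 667.0, 968.0, 621.0, 0.0 m³/s.
ΣQ_DR = 5752 m³/s.
With Δt = 0.5 h = 1800 s, V = ΣQ_DR · Δt = 5752 × 1800 = 1.04 × 10^7 m³.

V ≈ 1.04 × 10^7 m³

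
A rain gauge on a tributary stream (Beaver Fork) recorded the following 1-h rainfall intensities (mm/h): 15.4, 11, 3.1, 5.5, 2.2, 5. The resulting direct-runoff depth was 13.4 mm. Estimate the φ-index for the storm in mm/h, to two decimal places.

φ ≈ 6.50 mm/h

Only the 2 blocks with intensity above φ contribute runoff: 15.4, 11 mm/h.
Σ(I−φ)·Δt = d  ⇒  (15.4+11 − 2φ)·1 = 13.4
φ = (26.40 − 13.4/1) / 2 = 6.50 mm/h.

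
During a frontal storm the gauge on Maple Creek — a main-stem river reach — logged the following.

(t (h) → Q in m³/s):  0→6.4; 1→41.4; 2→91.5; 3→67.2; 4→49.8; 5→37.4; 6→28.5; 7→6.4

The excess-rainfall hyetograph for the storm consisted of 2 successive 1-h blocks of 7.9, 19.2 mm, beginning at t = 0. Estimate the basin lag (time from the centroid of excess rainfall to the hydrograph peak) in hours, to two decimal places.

t_L ≈ 0.79 h

Centroid of excess rainfall: t_c = Σ P_i·t̄_i / ΣP_i = 1.2085 h (block centres at 0.5, 1.5 h).
Hydrograph peak occurs at t = 2 h, so basin lag t_L = 2 − 1.2085 = 0.79 h.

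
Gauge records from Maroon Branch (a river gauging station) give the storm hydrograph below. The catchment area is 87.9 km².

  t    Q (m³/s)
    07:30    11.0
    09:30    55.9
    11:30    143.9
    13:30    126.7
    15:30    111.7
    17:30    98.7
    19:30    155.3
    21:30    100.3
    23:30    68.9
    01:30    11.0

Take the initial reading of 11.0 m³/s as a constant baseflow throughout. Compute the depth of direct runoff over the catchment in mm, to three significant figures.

Direct runoff: 0.0, 44.9, 132.9, 115.7, 100.7, 87.7, 144.3, 89.3, 57.9, 0.0 m³/s; ΣQ_DR = 773.4 m³/s.
V = ΣQ_DR · Δt = 773.4 × 7200 s = 5.568 × 10^6 m³.
Over A = 87.9 km², depth = V / A = 63.4 mm.

d ≈ 63.4 mm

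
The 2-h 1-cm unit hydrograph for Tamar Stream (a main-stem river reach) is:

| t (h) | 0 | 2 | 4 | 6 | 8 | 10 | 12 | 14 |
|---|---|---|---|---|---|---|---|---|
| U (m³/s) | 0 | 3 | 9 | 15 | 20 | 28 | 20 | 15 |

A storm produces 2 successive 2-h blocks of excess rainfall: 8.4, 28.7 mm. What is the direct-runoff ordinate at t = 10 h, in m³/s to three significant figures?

Q ≈ 80.9 m³/s

By discrete convolution, Q_j = Σ (P_i / 10 mm) · U_{j−i}.
At t = 10 h (j=5): Q = (8.4/10)·28 + (28.7/10)·20 = 80.9 m³/s.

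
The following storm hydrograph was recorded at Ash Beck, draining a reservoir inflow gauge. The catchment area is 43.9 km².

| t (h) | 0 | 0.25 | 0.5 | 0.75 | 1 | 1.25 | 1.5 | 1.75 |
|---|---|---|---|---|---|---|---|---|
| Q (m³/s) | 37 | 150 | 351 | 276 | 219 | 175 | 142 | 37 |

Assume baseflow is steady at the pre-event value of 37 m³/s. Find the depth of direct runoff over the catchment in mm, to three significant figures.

d ≈ 22.4 mm

Direct runoff: 0.0, 113.0, 314.0, 239.0, 182.0, 138.0, 105.0, 0.0 m³/s; ΣQ_DR = 1091 m³/s.
V = ΣQ_DR · Δt = 1091 × 900 s = 9.819 × 10^5 m³.
Over A = 43.9 km², depth = V / A = 22.4 mm.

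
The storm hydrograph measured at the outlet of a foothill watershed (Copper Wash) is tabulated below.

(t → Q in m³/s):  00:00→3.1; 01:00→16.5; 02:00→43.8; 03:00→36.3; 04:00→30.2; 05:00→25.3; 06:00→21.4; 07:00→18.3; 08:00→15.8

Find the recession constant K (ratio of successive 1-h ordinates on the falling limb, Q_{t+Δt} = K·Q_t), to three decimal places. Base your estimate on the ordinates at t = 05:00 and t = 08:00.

K ≈ 0.855

Using the recession-limb readings at t = 05:00 and t = 08:00: Q falls from 25.3 to 15.8 m³/s over 3 intervals.
K = (Q₂/Q₁)^(1/3) = (15.8/25.3)^(1/3) = 0.855.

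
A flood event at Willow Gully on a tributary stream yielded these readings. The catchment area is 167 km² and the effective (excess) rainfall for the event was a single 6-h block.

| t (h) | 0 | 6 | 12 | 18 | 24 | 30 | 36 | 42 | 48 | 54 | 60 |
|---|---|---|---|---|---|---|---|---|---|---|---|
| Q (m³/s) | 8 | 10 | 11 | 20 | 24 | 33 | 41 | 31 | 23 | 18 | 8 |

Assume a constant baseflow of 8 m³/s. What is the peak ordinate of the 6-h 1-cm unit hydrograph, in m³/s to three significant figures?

U_p ≈ 18.4 m³/s

Direct runoff: 0.0, 2.0, 3.0, 12.0, 16.0, 25.0, 33.0, 23.0, 15.0, 10.0, 0.0 m³/s; ΣQ_DR = 139.0 m³/s, peak = 33.0 m³/s.
Runoff depth d = ΣQ_DR·Δt / A = 139.0 × 21600 / (167 km²) = 17.98 mm.
The 1-cm UH is the DRH scaled by (10 mm)/d, so U_p = 33.0 × 10/17.98 = 18.4 m³/s.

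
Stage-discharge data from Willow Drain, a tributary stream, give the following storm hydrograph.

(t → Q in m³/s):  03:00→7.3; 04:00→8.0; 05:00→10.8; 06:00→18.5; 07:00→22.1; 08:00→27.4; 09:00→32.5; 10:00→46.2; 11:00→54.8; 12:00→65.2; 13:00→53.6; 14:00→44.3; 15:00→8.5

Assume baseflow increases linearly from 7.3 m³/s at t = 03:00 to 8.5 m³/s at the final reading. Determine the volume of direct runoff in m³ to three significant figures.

Direct-runoff ordinates (Q − Q_b): 0.00, 0.60, 3.30, 10.90, 14.40, 19.60, 24.60, 38.20, 46.70, 57.00, 45.30, 35.90, 0.00 m³/s.
ΣQ_DR = 296.5 m³/s.
With Δt = 1 h = 3600 s, V = ΣQ_DR · Δt = 296.5 × 3600 = 1.07 × 10^6 m³.

V ≈ 1.07 × 10^6 m³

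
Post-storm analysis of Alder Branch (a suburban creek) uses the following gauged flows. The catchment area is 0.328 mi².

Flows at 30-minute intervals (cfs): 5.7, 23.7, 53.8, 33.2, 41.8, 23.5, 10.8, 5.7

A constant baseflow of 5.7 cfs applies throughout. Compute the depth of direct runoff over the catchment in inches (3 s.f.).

Direct runoff: 0.0, 18.0, 48.1, 27.5, 36.1, 17.8, 5.1, 0.0 cfs; ΣQ_DR = 152.6 cfs.
V = ΣQ_DR · Δt = 152.6 × 1800 s = 2.747 × 10^5 ft³.
Over A = 0.328 mi², depth = V / A = 0.360 in.

d ≈ 0.360 in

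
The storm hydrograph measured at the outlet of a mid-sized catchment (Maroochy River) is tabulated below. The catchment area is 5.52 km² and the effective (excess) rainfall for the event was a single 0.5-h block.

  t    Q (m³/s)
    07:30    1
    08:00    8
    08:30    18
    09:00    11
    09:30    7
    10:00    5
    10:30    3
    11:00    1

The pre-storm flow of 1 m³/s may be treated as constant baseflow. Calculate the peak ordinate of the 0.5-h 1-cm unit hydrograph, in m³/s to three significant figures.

Direct runoff: 0.0, 7.0, 17.0, 10.0, 6.0, 4.0, 2.0, 0.0 m³/s; ΣQ_DR = 46.00 m³/s, peak = 17.0 m³/s.
Runoff depth d = ΣQ_DR·Δt / A = 46.00 × 1800 / (5.52 km²) = 15.00 mm.
The 1-cm UH is the DRH scaled by (10 mm)/d, so U_p = 17.0 × 10/15.00 = 11.3 m³/s.

U_p ≈ 11.3 m³/s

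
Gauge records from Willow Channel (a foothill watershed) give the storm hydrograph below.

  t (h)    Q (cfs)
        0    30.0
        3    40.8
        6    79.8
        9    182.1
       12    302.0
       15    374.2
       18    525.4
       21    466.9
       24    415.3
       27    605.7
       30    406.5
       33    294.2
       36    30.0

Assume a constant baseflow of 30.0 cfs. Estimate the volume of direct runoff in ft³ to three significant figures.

Direct-runoff ordinates (Q − Q_b): 0.0, 10.8, 49.8, 152.1, 272.0, 344.2, 495.4, 436.9, 385.3, 575.7, 376.5, 264.2, 0.0 cfs.
ΣQ_DR = 3363 cfs.
With Δt = 3 h = 10800 s, V = ΣQ_DR · Δt = 3363 × 10800 = 3.63 × 10^7 ft³.

V ≈ 3.63 × 10^7 ft³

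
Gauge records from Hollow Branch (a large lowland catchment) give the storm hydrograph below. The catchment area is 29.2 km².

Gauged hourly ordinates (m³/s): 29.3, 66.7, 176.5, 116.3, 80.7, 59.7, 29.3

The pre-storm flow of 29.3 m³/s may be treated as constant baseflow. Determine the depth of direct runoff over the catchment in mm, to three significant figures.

d ≈ 43.6 mm

Direct runoff: 0.0, 37.4, 147.2, 87.0, 51.4, 30.4, 0.0 m³/s; ΣQ_DR = 353.4 m³/s.
V = ΣQ_DR · Δt = 353.4 × 3600 s = 1.272 × 10^6 m³.
Over A = 29.2 km², depth = V / A = 43.6 mm.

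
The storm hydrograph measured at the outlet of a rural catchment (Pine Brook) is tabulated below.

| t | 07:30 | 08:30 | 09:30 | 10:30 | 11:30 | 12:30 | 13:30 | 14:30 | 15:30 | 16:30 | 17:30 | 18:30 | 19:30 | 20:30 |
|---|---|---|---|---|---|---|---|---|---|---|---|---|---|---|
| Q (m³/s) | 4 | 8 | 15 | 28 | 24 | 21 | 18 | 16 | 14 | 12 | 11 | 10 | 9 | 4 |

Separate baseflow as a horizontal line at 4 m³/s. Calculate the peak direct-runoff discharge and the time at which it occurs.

Q_p = 24.0 m³/s at t = 10:30

Subtracting baseflow gives direct-runoff ordinates: 0.0, 4.0, 11.0, 24.0, 20.0, 17.0, 14.0, 12.0, 10.0, 8.0, 7.0, 6.0, 5.0, 0.0 m³/s.
The maximum is 24.0 m³/s, occurring at the reading for t = 10:30.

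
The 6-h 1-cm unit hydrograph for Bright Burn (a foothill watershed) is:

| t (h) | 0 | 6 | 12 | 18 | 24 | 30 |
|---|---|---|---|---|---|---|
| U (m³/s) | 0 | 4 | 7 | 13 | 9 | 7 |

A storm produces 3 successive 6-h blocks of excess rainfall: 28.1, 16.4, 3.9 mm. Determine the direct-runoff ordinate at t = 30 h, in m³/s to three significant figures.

Q ≈ 39.5 m³/s

By discrete convolution, Q_j = Σ (P_i / 10 mm) · U_{j−i}.
At t = 30 h (j=5): Q = (28.1/10)·7 + (16.4/10)·9 + (3.9/10)·13 = 39.5 m³/s.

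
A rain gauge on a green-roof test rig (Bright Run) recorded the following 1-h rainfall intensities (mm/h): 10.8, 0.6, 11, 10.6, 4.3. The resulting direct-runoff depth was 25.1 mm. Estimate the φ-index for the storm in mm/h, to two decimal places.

φ ≈ 2.90 mm/h

Only the 4 blocks with intensity above φ contribute runoff: 10.8, 11, 10.6, 4.3 mm/h.
Σ(I−φ)·Δt = d  ⇒  (10.8+11+10.6+4.3 − 4φ)·1 = 25.1
φ = (36.70 − 25.1/1) / 4 = 2.90 mm/h.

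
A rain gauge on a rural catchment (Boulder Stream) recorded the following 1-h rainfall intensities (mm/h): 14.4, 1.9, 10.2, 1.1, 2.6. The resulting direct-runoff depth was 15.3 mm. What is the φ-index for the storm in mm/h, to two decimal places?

Only the 2 blocks with intensity above φ contribute runoff: 14.4, 10.2 mm/h.
Σ(I−φ)·Δt = d  ⇒  (14.4+10.2 − 2φ)·1 = 15.3
φ = (24.60 − 15.3/1) / 2 = 4.65 mm/h.

φ ≈ 4.65 mm/h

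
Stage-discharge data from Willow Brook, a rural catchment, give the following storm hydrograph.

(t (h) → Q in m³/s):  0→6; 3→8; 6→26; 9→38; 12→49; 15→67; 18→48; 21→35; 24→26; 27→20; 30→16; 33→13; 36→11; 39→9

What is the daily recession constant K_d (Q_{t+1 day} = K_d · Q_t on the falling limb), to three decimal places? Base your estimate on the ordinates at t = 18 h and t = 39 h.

Between t = 18 h and t = 39 h the flow falls from 48 to 9 m³/s over 7×3 h = 21 h.
Per-interval ratio K = (9/48)^(1/7) = 0.7873; K_d = K^(24/3) = 0.148.

K_d ≈ 0.148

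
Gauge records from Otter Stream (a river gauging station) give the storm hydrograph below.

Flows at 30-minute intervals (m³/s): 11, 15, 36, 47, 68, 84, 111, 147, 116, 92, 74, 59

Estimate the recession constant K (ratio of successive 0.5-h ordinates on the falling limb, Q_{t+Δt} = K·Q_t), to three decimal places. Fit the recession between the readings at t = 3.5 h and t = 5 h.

Using the recession-limb readings at t = 3.5 h and t = 5 h: Q falls from 147 to 74 m³/s over 3 intervals.
K = (Q₂/Q₁)^(1/3) = (74/147)^(1/3) = 0.795.

K ≈ 0.795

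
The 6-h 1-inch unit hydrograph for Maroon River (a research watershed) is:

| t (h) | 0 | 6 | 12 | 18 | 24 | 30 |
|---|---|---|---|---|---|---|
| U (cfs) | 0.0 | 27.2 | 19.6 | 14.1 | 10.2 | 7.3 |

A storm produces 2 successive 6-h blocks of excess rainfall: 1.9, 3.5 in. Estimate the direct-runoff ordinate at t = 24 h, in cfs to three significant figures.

Q ≈ 68.7 cfs

By discrete convolution, Q_j = Σ (P_i / 1 in) · U_{j−i}.
At t = 24 h (j=4): Q = (1.9/1)·10.2 + (3.5/1)·14.1 = 68.7 cfs.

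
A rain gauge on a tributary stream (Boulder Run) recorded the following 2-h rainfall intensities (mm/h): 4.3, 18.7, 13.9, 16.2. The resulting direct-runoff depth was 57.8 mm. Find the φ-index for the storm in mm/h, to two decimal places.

φ ≈ 6.63 mm/h

Only the 3 blocks with intensity above φ contribute runoff: 18.7, 13.9, 16.2 mm/h.
Σ(I−φ)·Δt = d  ⇒  (18.7+13.9+16.2 − 3φ)·2 = 57.8
φ = (48.80 − 57.8/2) / 3 = 6.63 mm/h.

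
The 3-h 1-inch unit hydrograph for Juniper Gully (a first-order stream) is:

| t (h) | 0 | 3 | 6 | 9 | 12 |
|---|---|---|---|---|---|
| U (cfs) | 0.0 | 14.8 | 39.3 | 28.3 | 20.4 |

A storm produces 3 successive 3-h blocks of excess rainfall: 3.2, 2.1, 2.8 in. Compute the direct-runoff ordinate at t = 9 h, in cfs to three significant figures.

By discrete convolution, Q_j = Σ (P_i / 1 in) · U_{j−i}.
At t = 9 h (j=3): Q = (3.2/1)·28.3 + (2.1/1)·39.3 + (2.8/1)·14.8 = 215 cfs.

Q ≈ 215 cfs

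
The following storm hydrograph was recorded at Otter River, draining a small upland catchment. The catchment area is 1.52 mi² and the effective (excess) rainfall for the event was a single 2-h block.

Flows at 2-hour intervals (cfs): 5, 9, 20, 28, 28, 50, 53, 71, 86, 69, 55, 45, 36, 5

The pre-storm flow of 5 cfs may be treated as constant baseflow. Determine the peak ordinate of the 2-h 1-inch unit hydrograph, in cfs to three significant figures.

U_p ≈ 81.1 cfs

Direct runoff: 0.0, 4.0, 15.0, 23.0, 23.0, 45.0, 48.0, 66.0, 81.0, 64.0, 50.0, 40.0, 31.0, 0.0 cfs; ΣQ_DR = 490.0 cfs, peak = 81.0 cfs.
Runoff depth d = ΣQ_DR·Δt / A = 490.0 × 7200 / (1.52 mi²) = 0.9991 in.
The 1-inch UH is the DRH scaled by (1 in)/d, so U_p = 81.0 × 1/0.9991 = 81.1 cfs.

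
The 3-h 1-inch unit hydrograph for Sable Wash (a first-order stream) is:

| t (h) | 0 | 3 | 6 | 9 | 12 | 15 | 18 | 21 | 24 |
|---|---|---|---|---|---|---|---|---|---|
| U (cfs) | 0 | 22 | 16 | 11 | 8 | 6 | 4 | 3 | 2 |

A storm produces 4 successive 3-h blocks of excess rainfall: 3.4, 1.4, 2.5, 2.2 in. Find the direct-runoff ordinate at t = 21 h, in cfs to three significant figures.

Q ≈ 48.4 cfs

By discrete convolution, Q_j = Σ (P_i / 1 in) · U_{j−i}.
At t = 21 h (j=7): Q = (3.4/1)·3 + (1.4/1)·4 + (2.5/1)·6 + (2.2/1)·8 = 48.4 cfs.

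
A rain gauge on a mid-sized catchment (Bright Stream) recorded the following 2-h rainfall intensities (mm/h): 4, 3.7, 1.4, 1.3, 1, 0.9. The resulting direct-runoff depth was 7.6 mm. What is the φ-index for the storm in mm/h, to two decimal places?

Only the 2 blocks with intensity above φ contribute runoff: 4, 3.7 mm/h.
Σ(I−φ)·Δt = d  ⇒  (4+3.7 − 2φ)·2 = 7.6
φ = (7.700 − 7.6/2) / 2 = 1.95 mm/h.

φ ≈ 1.95 mm/h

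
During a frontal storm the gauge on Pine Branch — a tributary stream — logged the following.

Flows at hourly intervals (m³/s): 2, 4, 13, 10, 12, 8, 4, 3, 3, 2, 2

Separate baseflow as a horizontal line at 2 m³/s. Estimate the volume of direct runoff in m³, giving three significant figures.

Direct-runoff ordinates (Q − Q_b): 0.0, 2.0, 11.0, 8.0, 10.0, 6.0, 2.0, 1.0, 1.0, 0.0, 0.0 m³/s.
ΣQ_DR = 41.00 m³/s.
With Δt = 1 h = 3600 s, V = ΣQ_DR · Δt = 41.00 × 3600 = 1.48 × 10^5 m³.

V ≈ 1.48 × 10^5 m³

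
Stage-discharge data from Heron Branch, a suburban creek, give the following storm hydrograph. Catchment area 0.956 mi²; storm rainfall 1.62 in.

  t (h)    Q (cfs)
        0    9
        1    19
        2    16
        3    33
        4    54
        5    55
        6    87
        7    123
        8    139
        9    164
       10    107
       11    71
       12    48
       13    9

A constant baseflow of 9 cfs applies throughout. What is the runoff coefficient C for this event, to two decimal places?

ΣQ_DR = 808.0 cfs; V = ΣQ_DR·Δt = 2.909 × 10^6 ft³.
Runoff depth d = V / A = 1.310 in.
C = d / P = 1.310 / 1.62 = 0.81.

C ≈ 0.81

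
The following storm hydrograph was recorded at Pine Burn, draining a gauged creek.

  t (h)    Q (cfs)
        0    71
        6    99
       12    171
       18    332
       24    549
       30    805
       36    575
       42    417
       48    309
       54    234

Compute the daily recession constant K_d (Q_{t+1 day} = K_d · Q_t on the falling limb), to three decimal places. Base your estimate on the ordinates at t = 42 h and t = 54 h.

K_d ≈ 0.315

Between t = 42 h and t = 54 h the flow falls from 417 to 234 cfs over 2×6 h = 12 h.
Per-interval ratio K = (234/417)^(1/2) = 0.7491; K_d = K^(24/6) = 0.315.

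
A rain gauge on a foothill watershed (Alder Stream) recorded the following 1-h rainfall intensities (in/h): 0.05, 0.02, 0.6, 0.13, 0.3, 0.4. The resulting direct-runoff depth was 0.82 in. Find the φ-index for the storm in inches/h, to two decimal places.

φ ≈ 0.16 in/h

Only the 3 blocks with intensity above φ contribute runoff: 0.6, 0.3, 0.4 in/h.
Σ(I−φ)·Δt = d  ⇒  (0.6+0.3+0.4 − 3φ)·1 = 0.82
φ = (1.300 − 0.82/1) / 3 = 0.16 in/h.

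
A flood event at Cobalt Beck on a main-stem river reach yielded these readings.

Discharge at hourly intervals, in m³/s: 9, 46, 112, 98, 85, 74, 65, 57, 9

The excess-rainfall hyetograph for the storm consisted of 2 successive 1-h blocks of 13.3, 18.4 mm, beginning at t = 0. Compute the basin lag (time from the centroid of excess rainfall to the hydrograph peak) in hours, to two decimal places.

Centroid of excess rainfall: t_c = Σ P_i·t̄_i / ΣP_i = 1.0804 h (block centres at 0.5, 1.5 h).
Hydrograph peak occurs at t = 2 h, so basin lag t_L = 2 − 1.0804 = 0.92 h.

t_L ≈ 0.92 h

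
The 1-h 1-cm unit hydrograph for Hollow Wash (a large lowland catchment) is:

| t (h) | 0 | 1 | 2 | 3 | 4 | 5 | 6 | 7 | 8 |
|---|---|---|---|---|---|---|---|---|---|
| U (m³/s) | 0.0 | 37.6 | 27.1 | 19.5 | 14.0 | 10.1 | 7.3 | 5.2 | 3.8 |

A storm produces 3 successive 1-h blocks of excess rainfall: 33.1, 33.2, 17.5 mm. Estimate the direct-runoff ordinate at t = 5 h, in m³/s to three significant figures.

By discrete convolution, Q_j = Σ (P_i / 10 mm) · U_{j−i}.
At t = 5 h (j=5): Q = (33.1/10)·10.1 + (33.2/10)·14.0 + (17.5/10)·19.5 = 114 m³/s.

Q ≈ 114 m³/s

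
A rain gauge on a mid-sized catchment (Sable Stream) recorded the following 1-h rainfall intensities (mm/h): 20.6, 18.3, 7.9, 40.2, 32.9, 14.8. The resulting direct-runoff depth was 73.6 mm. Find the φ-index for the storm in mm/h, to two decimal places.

φ ≈ 10.64 mm/h

Only the 5 blocks with intensity above φ contribute runoff: 20.6, 18.3, 40.2, 32.9, 14.8 mm/h.
Σ(I−φ)·Δt = d  ⇒  (20.6+18.3+40.2+32.9+14.8 − 5φ)·1 = 73.6
φ = (126.8 − 73.6/1) / 5 = 10.64 mm/h.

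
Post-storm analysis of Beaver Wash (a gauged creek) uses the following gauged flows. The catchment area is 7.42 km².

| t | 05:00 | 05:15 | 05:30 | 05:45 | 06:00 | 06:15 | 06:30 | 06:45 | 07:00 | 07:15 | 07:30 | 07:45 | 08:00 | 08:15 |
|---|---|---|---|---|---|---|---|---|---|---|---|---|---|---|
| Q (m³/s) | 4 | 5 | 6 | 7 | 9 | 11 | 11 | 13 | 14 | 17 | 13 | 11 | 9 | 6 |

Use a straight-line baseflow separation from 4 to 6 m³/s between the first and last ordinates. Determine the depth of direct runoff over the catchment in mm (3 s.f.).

Direct runoff: 0.00, 0.85, 1.69, 2.54, 4.38, 6.23, 6.08, 7.92, 8.77, 11.62, 7.46, 5.31, 3.15, 0.00 m³/s; ΣQ_DR = 66.00 m³/s.
V = ΣQ_DR · Δt = 66.00 × 900 s = 59400 m³.
Over A = 7.42 km², depth = V / A = 8.01 mm.

d ≈ 8.01 mm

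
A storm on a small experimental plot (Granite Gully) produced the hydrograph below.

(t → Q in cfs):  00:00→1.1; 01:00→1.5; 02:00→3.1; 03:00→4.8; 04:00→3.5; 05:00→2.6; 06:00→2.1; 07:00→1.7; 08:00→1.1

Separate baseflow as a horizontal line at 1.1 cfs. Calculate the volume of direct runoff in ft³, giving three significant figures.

V ≈ 41800 ft³

Direct-runoff ordinates (Q − Q_b): 0.0, 0.4, 2.0, 3.7, 2.4, 1.5, 1.0, 0.6, 0.0 cfs.
ΣQ_DR = 11.60 cfs.
With Δt = 1 h = 3600 s, V = ΣQ_DR · Δt = 11.60 × 3600 = 41800 ft³.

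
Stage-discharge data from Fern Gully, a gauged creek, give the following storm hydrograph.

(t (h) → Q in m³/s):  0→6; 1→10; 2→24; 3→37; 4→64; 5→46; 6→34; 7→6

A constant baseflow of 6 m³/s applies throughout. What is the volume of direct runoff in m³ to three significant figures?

Direct-runoff ordinates (Q − Q_b): 0.0, 4.0, 18.0, 31.0, 58.0, 40.0, 28.0, 0.0 m³/s.
ΣQ_DR = 179.0 m³/s.
With Δt = 1 h = 3600 s, V = ΣQ_DR · Δt = 179.0 × 3600 = 6.44 × 10^5 m³.

V ≈ 6.44 × 10^5 m³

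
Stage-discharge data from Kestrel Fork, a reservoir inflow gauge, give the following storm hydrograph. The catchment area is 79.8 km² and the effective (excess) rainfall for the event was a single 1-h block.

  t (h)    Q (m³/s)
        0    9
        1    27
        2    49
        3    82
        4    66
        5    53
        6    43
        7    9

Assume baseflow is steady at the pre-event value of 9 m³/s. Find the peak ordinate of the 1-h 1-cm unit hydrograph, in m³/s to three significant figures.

Direct runoff: 0.0, 18.0, 40.0, 73.0, 57.0, 44.0, 34.0, 0.0 m³/s; ΣQ_DR = 266.0 m³/s, peak = 73.0 m³/s.
Runoff depth d = ΣQ_DR·Δt / A = 266.0 × 3600 / (79.8 km²) = 12.00 mm.
The 1-cm UH is the DRH scaled by (10 mm)/d, so U_p = 73.0 × 10/12.00 = 60.8 m³/s.

U_p ≈ 60.8 m³/s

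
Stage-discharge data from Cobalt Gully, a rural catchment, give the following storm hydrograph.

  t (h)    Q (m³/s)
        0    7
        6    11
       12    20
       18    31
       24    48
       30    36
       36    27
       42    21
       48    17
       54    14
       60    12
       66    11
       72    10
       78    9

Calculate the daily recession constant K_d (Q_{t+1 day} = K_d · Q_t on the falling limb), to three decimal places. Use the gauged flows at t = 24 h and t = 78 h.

K_d ≈ 0.475

Between t = 24 h and t = 78 h the flow falls from 48 to 9 m³/s over 9×6 h = 54 h.
Per-interval ratio K = (9/48)^(1/9) = 0.8303; K_d = K^(24/6) = 0.475.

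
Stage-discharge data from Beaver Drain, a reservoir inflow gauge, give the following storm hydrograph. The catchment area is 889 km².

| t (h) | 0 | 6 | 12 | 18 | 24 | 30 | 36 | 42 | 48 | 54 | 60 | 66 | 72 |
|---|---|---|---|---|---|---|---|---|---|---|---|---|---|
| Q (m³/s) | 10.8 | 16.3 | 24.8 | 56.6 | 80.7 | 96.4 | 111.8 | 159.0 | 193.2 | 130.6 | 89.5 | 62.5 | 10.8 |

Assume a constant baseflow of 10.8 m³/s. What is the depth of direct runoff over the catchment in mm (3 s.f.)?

d ≈ 21.9 mm

Direct runoff: 0.0, 5.5, 14.0, 45.8, 69.9, 85.6, 101.0, 148.2, 182.4, 119.8, 78.7, 51.7, 0.0 m³/s; ΣQ_DR = 902.6 m³/s.
V = ΣQ_DR · Δt = 902.6 × 21600 s = 1.950 × 10^7 m³.
Over A = 889 km², depth = V / A = 21.9 mm.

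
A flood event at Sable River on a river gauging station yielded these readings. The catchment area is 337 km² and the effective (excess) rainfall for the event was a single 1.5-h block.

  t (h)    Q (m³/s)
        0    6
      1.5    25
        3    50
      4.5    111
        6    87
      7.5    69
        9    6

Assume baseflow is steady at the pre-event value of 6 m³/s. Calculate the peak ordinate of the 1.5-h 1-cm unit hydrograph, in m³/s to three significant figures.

U_p ≈ 210 m³/s

Direct runoff: 0.0, 19.0, 44.0, 105.0, 81.0, 63.0, 0.0 m³/s; ΣQ_DR = 312.0 m³/s, peak = 105.0 m³/s.
Runoff depth d = ΣQ_DR·Δt / A = 312.0 × 5400 / (337 km²) = 4.999 mm.
The 1-cm UH is the DRH scaled by (10 mm)/d, so U_p = 105.0 × 10/4.999 = 210 m³/s.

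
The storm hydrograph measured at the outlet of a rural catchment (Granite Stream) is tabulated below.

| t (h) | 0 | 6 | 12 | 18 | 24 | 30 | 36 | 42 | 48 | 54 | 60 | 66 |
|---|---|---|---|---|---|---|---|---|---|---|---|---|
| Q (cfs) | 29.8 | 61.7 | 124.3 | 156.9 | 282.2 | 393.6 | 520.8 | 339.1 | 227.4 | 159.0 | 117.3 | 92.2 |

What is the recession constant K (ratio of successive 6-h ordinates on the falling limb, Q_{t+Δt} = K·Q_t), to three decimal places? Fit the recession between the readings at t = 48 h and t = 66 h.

K ≈ 0.740

Using the recession-limb readings at t = 48 h and t = 66 h: Q falls from 227.4 to 92.2 cfs over 3 intervals.
K = (Q₂/Q₁)^(1/3) = (92.2/227.4)^(1/3) = 0.740.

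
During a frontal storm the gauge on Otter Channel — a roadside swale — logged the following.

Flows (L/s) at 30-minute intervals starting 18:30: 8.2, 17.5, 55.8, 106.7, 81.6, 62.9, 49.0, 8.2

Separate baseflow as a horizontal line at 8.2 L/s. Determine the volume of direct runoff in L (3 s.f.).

V ≈ 5.84 × 10^5 L

Direct-runoff ordinates (Q − Q_b): 0.0, 9.3, 47.6, 98.5, 73.4, 54.7, 40.8, 0.0 L/s.
ΣQ_DR = 324.3 L/s.
With Δt = 0.5 h = 1800 s, V = ΣQ_DR · Δt = 324.3 × 1800 = 5.84 × 10^5 L.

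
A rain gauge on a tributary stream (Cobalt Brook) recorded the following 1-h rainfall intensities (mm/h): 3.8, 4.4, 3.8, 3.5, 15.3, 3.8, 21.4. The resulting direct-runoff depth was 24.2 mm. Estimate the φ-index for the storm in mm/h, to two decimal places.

φ ≈ 6.25 mm/h

Only the 2 blocks with intensity above φ contribute runoff: 15.3, 21.4 mm/h.
Σ(I−φ)·Δt = d  ⇒  (15.3+21.4 − 2φ)·1 = 24.2
φ = (36.70 − 24.2/1) / 2 = 6.25 mm/h.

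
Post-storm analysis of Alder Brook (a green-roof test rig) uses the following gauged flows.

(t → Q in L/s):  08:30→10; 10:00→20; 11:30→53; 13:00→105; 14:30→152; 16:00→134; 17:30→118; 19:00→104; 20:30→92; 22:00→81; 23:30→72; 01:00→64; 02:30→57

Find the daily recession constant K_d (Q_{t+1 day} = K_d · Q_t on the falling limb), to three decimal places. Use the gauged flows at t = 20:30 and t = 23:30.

Between t = 20:30 and t = 23:30 the flow falls from 92 to 72 L/s over 2×1.5 h = 3 h.
Per-interval ratio K = (72/92)^(1/2) = 0.8847; K_d = K^(24/1.5) = 0.141.

K_d ≈ 0.141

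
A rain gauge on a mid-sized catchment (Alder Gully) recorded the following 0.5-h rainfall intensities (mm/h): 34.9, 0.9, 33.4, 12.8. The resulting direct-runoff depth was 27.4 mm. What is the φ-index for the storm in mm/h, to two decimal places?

φ ≈ 8.77 mm/h

Only the 3 blocks with intensity above φ contribute runoff: 34.9, 33.4, 12.8 mm/h.
Σ(I−φ)·Δt = d  ⇒  (34.9+33.4+12.8 − 3φ)·0.5 = 27.4
φ = (81.10 − 27.4/0.5) / 3 = 8.77 mm/h.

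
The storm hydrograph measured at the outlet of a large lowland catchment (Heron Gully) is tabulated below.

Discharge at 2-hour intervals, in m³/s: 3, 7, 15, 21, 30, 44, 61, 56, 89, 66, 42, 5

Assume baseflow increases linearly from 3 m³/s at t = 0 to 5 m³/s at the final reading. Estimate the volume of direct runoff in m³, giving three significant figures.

Direct-runoff ordinates (Q − Q_b): 0.00, 3.82, 11.64, 17.45, 26.27, 40.09, 56.91, 51.73, 84.55, 61.36, 37.18, 0.00 m³/s.
ΣQ_DR = 391.0 m³/s.
With Δt = 2 h = 7200 s, V = ΣQ_DR · Δt = 391.0 × 7200 = 2.82 × 10^6 m³.

V ≈ 2.82 × 10^6 m³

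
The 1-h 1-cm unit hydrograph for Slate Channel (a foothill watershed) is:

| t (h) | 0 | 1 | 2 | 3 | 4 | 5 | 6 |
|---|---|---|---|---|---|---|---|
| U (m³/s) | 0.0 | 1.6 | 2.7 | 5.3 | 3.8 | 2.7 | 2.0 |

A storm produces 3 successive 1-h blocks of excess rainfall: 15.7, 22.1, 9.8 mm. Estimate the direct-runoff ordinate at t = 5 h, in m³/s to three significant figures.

By discrete convolution, Q_j = Σ (P_i / 10 mm) · U_{j−i}.
At t = 5 h (j=5): Q = (15.7/10)·2.7 + (22.1/10)·3.8 + (9.8/10)·5.3 = 17.8 m³/s.

Q ≈ 17.8 m³/s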